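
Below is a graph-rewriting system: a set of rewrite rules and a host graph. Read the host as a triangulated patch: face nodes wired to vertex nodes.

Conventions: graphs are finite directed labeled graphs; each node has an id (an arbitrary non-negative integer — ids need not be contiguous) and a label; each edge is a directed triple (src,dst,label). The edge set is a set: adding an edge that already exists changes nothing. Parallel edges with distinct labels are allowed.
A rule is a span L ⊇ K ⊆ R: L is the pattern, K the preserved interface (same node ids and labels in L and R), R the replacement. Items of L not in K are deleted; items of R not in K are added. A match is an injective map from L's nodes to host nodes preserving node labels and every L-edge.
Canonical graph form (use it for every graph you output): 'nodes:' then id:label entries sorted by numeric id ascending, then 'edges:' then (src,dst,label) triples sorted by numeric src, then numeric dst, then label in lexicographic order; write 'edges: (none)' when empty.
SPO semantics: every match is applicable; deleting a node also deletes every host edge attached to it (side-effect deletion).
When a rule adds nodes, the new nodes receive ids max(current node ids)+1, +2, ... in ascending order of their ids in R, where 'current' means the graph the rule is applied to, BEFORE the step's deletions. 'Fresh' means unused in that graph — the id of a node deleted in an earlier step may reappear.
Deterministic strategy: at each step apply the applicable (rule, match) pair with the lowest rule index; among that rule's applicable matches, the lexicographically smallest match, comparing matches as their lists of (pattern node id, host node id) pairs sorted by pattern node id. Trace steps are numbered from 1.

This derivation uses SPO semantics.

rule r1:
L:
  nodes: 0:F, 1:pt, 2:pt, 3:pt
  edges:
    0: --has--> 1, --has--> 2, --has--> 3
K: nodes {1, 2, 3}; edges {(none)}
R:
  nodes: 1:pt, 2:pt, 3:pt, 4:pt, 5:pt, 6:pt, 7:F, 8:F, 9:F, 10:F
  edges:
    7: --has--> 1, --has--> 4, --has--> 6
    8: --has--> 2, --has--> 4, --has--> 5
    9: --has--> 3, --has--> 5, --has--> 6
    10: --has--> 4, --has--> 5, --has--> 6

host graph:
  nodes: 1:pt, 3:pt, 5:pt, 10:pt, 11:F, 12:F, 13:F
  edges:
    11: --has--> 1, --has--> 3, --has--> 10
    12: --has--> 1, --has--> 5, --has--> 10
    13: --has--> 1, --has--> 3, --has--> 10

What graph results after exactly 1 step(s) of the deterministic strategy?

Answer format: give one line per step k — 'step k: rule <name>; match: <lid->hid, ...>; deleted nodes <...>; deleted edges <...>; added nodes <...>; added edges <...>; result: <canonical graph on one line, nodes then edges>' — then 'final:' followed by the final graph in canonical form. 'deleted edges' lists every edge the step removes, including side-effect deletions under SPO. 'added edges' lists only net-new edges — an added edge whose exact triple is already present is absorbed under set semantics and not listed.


step 1: rule r1; match: 0->11, 1->1, 2->3, 3->10; deleted nodes 11; deleted edges (11,1,has); (11,3,has); (11,10,has); added nodes 14, 15, 16, 17, 18, 19, 20; added edges (17,1,has); (17,14,has); (17,16,has); (18,3,has); (18,14,has); (18,15,has); (19,10,has); (19,15,has); (19,16,has); (20,14,has); (20,15,has); (20,16,has); result: nodes: 1:pt, 3:pt, 5:pt, 10:pt, 12:F, 13:F, 14:pt, 15:pt, 16:pt, 17:F, 18:F, 19:F, 20:F edges: (12,1,has); (12,5,has); (12,10,has); (13,1,has); (13,3,has); (13,10,has); (17,1,has); (17,14,has); (17,16,has); (18,3,has); (18,14,has); (18,15,has); (19,10,has); (19,15,has); (19,16,has); (20,14,has); (20,15,has); (20,16,has)
final:
nodes: 1:pt, 3:pt, 5:pt, 10:pt, 12:F, 13:F, 14:pt, 15:pt, 16:pt, 17:F, 18:F, 19:F, 20:F
edges: (12,1,has); (12,5,has); (12,10,has); (13,1,has); (13,3,has); (13,10,has); (17,1,has); (17,14,has); (17,16,has); (18,3,has); (18,14,has); (18,15,has); (19,10,has); (19,15,has); (19,16,has); (20,14,has); (20,15,has); (20,16,has)


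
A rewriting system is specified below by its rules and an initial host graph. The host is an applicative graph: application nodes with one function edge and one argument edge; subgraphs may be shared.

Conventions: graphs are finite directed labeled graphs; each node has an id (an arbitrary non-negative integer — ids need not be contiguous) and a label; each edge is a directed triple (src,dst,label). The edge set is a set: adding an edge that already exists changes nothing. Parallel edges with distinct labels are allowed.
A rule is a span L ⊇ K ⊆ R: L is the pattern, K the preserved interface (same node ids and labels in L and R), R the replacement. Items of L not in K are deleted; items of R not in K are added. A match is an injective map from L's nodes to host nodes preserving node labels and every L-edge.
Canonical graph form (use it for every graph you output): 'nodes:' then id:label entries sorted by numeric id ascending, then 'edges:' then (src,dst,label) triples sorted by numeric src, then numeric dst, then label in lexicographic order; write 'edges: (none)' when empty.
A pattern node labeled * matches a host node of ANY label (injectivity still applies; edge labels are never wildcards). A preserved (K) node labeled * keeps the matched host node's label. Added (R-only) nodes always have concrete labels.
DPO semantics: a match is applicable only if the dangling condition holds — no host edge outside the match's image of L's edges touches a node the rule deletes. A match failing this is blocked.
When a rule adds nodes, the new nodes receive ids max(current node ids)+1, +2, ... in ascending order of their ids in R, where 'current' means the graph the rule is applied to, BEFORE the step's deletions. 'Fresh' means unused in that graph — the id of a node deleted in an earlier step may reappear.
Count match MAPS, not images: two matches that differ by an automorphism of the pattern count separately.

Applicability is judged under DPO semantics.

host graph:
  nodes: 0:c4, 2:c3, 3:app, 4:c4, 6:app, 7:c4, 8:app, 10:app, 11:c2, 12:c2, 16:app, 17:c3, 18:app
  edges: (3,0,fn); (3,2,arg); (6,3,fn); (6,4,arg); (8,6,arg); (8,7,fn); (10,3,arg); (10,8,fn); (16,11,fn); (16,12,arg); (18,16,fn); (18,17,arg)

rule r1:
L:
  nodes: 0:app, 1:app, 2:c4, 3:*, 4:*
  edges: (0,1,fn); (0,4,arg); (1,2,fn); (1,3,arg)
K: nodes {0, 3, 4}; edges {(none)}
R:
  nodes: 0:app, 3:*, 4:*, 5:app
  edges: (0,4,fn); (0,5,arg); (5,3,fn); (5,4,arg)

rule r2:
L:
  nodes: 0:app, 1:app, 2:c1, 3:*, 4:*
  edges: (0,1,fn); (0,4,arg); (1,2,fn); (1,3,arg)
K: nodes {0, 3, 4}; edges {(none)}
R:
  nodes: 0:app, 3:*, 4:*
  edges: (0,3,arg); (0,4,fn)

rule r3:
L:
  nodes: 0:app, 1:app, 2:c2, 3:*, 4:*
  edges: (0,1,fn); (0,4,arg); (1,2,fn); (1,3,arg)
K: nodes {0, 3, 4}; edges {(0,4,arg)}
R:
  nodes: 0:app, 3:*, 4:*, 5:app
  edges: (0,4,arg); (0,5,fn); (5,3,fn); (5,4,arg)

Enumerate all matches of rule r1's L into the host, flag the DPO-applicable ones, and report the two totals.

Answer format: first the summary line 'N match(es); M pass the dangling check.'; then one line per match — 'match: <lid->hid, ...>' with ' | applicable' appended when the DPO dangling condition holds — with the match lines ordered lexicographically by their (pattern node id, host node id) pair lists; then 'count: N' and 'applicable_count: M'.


2 match(es); 1 pass the dangling check.
match: 0->6, 1->3, 2->0, 3->2, 4->4
match: 0->10, 1->8, 2->7, 3->6, 4->3 | applicable
count: 2
applicable_count: 1


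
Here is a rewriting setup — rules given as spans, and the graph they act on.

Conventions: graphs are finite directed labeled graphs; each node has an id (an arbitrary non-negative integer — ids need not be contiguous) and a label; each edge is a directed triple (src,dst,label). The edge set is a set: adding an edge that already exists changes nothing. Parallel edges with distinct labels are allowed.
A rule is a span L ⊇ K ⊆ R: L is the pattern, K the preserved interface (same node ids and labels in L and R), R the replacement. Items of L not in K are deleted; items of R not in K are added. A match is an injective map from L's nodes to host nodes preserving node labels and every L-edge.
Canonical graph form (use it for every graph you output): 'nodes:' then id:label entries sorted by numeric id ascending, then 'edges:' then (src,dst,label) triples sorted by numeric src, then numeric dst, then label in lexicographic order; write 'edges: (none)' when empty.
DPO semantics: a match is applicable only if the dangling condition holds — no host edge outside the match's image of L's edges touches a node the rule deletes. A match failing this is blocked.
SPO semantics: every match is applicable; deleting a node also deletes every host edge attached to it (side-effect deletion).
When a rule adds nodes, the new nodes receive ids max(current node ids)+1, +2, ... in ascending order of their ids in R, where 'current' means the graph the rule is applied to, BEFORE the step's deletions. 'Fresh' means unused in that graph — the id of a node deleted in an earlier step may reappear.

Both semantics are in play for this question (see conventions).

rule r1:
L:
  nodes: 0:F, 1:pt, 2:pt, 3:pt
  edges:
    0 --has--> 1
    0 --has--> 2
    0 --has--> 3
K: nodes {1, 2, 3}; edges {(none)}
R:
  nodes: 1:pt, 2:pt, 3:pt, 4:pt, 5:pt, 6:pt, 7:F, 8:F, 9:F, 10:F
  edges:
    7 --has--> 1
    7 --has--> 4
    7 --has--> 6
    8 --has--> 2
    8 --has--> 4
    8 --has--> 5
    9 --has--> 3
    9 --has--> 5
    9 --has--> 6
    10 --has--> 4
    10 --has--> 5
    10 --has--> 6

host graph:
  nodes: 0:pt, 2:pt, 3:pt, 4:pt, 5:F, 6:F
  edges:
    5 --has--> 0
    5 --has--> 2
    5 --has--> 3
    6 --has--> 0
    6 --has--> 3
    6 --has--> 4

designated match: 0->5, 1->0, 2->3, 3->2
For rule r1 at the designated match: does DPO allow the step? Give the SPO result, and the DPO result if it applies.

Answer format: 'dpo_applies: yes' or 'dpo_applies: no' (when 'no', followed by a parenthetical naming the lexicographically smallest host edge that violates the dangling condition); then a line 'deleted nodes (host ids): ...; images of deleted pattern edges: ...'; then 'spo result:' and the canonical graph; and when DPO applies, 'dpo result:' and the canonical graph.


dpo_applies: yes
deleted nodes (host ids): 5; images of deleted pattern edges: (5,0,has); (5,2,has); (5,3,has)
spo result:
nodes: 0:pt, 2:pt, 3:pt, 4:pt, 6:F, 7:pt, 8:pt, 9:pt, 10:F, 11:F, 12:F, 13:F
edges: (6,0,has); (6,3,has); (6,4,has); (10,0,has); (10,7,has); (10,9,has); (11,3,has); (11,7,has); (11,8,has); (12,2,has); (12,8,has); (12,9,has); (13,7,has); (13,8,has); (13,9,has)
dpo result:
nodes: 0:pt, 2:pt, 3:pt, 4:pt, 6:F, 7:pt, 8:pt, 9:pt, 10:F, 11:F, 12:F, 13:F
edges: (6,0,has); (6,3,has); (6,4,has); (10,0,has); (10,7,has); (10,9,has); (11,3,has); (11,7,has); (11,8,has); (12,2,has); (12,8,has); (12,9,has); (13,7,has); (13,8,has); (13,9,has)


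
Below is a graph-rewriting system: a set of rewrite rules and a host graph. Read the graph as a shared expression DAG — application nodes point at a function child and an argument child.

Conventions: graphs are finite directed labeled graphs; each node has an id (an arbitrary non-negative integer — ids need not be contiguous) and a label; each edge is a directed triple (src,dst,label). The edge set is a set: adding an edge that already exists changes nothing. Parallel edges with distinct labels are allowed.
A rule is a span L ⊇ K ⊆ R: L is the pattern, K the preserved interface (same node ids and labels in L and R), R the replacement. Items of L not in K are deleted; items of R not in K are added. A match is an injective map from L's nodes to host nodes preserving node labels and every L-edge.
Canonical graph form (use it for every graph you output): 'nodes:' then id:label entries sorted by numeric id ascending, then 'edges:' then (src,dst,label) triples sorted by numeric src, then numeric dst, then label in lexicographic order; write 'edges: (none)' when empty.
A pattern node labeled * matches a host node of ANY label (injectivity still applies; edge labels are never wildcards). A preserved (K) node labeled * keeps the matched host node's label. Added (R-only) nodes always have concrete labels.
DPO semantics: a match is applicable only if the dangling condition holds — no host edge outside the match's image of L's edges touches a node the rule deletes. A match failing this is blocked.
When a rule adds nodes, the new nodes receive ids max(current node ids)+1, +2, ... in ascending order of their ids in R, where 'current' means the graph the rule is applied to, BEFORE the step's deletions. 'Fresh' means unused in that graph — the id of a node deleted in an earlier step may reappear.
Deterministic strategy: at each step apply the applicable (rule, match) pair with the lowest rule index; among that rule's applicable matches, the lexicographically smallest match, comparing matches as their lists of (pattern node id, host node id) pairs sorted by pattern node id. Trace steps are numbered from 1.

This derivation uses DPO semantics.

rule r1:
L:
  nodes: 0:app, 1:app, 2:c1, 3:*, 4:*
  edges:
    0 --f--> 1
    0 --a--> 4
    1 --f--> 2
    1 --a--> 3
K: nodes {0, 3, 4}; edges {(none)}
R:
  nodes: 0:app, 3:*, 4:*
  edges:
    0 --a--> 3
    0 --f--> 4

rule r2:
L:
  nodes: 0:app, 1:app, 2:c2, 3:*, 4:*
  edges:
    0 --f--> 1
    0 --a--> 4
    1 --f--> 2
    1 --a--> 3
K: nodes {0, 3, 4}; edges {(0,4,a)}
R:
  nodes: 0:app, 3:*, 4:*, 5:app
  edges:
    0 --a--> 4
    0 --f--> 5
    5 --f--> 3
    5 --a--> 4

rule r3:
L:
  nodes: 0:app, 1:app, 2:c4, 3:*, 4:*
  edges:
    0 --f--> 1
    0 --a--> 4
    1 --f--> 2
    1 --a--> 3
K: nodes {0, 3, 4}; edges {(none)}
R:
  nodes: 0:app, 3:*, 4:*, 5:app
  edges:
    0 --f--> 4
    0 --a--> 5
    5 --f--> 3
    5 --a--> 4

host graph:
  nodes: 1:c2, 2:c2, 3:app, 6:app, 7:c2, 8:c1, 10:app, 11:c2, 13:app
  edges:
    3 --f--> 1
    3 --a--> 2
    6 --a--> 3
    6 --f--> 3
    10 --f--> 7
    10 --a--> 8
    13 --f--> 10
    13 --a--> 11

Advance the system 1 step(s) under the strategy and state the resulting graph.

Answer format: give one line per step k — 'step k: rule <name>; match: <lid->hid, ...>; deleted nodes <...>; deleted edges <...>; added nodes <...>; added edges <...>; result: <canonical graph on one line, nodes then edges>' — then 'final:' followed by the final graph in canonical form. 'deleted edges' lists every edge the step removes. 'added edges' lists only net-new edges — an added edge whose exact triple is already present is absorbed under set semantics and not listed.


step 1: rule r2; match: 0->13, 1->10, 2->7, 3->8, 4->11; deleted nodes 7, 10; deleted edges (10,7,f); (10,8,a); (13,10,f); added nodes 14; added edges (13,14,f); (14,8,f); (14,11,a); result: nodes: 1:c2, 2:c2, 3:app, 6:app, 8:c1, 11:c2, 13:app, 14:app edges: (3,1,f); (3,2,a); (6,3,a); (6,3,f); (13,11,a); (13,14,f); (14,8,f); (14,11,a)
final:
nodes: 1:c2, 2:c2, 3:app, 6:app, 8:c1, 11:c2, 13:app, 14:app
edges: (3,1,f); (3,2,a); (6,3,a); (6,3,f); (13,11,a); (13,14,f); (14,8,f); (14,11,a)


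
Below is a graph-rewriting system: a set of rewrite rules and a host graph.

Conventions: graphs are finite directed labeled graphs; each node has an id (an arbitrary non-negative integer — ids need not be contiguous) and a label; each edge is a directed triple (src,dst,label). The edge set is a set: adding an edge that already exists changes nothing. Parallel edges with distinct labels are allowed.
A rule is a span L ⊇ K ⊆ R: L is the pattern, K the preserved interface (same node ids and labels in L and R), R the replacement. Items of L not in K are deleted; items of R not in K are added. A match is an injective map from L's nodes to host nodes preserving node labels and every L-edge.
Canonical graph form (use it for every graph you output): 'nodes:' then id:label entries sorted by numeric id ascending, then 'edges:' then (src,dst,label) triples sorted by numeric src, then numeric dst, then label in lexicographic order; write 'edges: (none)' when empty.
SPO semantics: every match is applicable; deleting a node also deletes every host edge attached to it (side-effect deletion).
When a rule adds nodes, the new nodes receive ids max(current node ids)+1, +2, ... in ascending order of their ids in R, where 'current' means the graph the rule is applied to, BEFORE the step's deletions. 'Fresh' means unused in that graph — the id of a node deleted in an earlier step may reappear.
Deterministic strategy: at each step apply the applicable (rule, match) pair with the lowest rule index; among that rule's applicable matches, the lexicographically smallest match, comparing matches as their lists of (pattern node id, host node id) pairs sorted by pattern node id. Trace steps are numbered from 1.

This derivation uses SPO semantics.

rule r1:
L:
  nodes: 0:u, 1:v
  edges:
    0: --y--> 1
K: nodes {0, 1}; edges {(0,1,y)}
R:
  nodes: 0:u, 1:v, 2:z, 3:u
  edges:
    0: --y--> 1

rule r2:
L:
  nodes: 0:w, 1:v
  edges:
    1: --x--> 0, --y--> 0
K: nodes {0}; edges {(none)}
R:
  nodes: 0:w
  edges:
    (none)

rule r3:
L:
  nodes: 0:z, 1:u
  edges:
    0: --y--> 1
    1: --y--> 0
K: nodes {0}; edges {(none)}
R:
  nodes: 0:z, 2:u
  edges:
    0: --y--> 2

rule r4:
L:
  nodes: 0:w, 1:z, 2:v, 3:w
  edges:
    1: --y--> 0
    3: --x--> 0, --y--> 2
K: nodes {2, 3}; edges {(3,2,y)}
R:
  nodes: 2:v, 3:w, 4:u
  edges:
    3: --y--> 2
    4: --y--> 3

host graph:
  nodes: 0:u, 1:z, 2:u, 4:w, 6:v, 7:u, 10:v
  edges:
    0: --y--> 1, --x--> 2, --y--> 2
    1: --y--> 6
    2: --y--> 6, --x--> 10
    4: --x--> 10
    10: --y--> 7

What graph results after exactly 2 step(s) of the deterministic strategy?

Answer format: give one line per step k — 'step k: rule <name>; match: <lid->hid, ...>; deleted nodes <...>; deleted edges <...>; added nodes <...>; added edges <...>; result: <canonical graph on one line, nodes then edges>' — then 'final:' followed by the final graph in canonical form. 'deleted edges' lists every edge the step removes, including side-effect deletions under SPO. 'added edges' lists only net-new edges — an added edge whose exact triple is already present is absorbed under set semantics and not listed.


step 1: rule r1; match: 0->2, 1->6; deleted nodes (none); deleted edges (none); added nodes 11, 12; added edges (none); result: nodes: 0:u, 1:z, 2:u, 4:w, 6:v, 7:u, 10:v, 11:z, 12:u edges: (0,1,y); (0,2,x); (0,2,y); (1,6,y); (2,6,y); (2,10,x); (4,10,x); (10,7,y)
step 2: rule r1; match: 0->2, 1->6; deleted nodes (none); deleted edges (none); added nodes 13, 14; added edges (none); result: nodes: 0:u, 1:z, 2:u, 4:w, 6:v, 7:u, 10:v, 11:z, 12:u, 13:z, 14:u edges: (0,1,y); (0,2,x); (0,2,y); (1,6,y); (2,6,y); (2,10,x); (4,10,x); (10,7,y)
final:
nodes: 0:u, 1:z, 2:u, 4:w, 6:v, 7:u, 10:v, 11:z, 12:u, 13:z, 14:u
edges: (0,1,y); (0,2,x); (0,2,y); (1,6,y); (2,6,y); (2,10,x); (4,10,x); (10,7,y)


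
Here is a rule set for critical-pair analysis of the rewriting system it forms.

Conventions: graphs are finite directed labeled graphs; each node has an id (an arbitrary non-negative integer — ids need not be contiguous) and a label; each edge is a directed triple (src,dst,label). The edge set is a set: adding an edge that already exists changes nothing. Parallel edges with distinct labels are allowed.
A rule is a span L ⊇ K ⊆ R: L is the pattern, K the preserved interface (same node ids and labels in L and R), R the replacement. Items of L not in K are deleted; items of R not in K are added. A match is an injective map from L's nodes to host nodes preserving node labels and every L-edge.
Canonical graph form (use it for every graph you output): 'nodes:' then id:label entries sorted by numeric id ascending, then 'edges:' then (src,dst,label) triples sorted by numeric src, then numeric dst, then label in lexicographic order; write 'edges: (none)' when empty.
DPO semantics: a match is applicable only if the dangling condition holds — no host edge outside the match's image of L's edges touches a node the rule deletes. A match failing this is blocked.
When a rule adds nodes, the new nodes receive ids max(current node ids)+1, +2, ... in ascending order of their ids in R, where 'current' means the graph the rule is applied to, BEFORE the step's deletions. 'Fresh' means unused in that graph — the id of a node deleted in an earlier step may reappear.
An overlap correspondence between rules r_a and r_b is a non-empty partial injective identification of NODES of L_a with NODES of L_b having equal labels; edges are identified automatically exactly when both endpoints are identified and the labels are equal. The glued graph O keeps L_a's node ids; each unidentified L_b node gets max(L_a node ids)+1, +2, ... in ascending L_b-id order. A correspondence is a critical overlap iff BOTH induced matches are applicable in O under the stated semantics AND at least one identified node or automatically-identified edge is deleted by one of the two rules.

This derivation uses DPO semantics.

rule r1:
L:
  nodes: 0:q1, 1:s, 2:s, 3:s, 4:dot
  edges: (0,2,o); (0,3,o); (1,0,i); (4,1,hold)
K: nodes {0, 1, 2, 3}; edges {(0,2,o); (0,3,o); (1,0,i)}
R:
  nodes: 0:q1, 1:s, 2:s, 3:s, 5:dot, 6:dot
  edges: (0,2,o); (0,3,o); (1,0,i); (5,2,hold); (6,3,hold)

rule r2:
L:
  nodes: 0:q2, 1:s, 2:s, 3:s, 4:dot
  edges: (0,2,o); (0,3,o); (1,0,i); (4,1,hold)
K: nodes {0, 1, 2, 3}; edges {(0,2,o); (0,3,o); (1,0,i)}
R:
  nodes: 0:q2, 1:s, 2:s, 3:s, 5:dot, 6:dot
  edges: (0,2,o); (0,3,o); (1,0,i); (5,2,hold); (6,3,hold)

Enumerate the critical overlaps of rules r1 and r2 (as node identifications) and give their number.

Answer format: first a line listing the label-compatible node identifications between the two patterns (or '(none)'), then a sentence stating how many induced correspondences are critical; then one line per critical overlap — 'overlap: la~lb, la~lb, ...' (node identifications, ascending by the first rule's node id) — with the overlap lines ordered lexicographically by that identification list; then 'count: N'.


label-compatible node identifications between L(r1) and L(r2): 1~1, 1~2, 1~3, 2~1, 2~2, 2~3, 3~1, 3~2, 3~3, 4~4
7 of the induced correspondences are critical overlaps of r1 and r2.
overlap: 1~1, 2~2, 3~3, 4~4
overlap: 1~1, 2~2, 4~4
overlap: 1~1, 2~3, 3~2, 4~4
overlap: 1~1, 2~3, 4~4
overlap: 1~1, 3~2, 4~4
overlap: 1~1, 3~3, 4~4
overlap: 1~1, 4~4
count: 7


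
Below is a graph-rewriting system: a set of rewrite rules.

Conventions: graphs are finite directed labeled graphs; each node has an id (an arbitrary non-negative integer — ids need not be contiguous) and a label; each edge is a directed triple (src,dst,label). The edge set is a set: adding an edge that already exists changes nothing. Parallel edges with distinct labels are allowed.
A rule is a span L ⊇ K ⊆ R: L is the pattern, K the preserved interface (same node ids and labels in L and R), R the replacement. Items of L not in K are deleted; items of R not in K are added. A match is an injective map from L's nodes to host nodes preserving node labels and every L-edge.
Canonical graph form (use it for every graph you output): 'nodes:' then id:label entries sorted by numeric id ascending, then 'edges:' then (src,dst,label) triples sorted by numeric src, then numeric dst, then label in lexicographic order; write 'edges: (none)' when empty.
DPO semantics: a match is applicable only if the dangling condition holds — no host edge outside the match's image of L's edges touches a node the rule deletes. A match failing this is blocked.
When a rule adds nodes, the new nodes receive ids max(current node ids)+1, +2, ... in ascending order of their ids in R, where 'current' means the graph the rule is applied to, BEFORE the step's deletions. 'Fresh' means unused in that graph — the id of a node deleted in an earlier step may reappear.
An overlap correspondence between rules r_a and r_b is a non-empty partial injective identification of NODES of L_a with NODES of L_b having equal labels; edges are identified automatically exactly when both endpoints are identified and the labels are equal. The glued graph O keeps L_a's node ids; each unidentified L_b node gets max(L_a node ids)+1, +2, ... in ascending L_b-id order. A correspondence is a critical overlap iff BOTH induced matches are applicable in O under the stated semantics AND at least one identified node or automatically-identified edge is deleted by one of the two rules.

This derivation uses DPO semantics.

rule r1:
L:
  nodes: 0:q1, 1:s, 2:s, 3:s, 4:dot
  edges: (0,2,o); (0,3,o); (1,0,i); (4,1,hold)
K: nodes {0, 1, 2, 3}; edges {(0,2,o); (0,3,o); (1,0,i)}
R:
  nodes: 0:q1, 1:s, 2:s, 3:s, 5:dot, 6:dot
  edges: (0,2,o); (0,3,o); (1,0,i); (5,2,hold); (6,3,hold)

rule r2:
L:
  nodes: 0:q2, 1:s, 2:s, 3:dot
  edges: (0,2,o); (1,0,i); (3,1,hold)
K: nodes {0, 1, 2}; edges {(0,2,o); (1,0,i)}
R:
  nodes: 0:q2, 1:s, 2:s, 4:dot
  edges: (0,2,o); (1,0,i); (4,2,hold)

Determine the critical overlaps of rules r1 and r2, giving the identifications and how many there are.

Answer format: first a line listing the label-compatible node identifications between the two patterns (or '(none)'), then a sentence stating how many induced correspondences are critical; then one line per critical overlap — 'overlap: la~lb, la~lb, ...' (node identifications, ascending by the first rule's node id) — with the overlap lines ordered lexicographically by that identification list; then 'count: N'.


label-compatible node identifications between L(r1) and L(r2): 1~1, 1~2, 2~1, 2~2, 3~1, 3~2, 4~3
3 of the induced correspondences are critical overlaps of r1 and r2.
overlap: 1~1, 2~2, 4~3
overlap: 1~1, 3~2, 4~3
overlap: 1~1, 4~3
count: 3


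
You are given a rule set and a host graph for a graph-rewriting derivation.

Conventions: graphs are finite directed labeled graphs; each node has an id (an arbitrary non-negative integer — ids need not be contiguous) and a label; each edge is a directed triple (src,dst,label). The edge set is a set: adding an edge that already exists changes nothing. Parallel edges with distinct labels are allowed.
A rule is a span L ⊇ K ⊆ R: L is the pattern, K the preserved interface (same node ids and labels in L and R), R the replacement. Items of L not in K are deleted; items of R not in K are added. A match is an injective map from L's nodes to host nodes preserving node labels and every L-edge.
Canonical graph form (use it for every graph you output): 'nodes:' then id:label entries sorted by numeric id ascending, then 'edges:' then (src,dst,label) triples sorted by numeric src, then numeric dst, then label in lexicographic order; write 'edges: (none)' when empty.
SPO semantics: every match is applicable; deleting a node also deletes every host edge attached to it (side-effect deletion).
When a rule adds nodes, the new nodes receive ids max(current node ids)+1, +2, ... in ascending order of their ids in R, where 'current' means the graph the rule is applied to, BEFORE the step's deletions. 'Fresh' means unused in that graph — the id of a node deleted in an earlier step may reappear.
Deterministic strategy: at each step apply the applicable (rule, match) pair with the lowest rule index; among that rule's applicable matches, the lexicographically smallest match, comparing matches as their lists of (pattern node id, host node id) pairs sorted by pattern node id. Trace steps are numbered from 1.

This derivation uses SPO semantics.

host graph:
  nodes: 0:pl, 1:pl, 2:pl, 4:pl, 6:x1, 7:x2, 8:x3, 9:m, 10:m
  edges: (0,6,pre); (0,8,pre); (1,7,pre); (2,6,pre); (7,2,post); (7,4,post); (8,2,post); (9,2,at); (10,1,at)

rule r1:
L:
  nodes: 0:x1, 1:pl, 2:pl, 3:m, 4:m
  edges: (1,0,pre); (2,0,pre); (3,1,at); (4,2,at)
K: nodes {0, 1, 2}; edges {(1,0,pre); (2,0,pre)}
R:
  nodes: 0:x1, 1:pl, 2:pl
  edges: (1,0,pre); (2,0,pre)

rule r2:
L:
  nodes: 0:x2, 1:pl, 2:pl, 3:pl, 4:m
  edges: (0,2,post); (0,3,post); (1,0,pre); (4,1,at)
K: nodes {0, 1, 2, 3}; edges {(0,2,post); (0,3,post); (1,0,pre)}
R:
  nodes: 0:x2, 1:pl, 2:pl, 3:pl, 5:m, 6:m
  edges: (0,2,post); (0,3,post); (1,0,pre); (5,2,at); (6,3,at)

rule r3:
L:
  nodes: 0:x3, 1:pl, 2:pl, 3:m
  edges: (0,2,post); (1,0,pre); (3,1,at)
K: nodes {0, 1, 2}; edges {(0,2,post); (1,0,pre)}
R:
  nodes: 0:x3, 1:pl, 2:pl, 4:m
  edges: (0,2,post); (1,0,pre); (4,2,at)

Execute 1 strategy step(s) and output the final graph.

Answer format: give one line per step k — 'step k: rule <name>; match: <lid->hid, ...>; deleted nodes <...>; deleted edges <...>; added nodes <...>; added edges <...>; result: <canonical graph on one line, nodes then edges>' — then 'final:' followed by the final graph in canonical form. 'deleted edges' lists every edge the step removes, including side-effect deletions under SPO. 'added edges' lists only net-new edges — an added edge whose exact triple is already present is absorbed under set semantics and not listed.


step 1: rule r2; match: 0->7, 1->1, 2->2, 3->4, 4->10; deleted nodes 10; deleted edges (10,1,at); added nodes 11, 12; added edges (11,2,at); (12,4,at); result: nodes: 0:pl, 1:pl, 2:pl, 4:pl, 6:x1, 7:x2, 8:x3, 9:m, 11:m, 12:m edges: (0,6,pre); (0,8,pre); (1,7,pre); (2,6,pre); (7,2,post); (7,4,post); (8,2,post); (9,2,at); (11,2,at); (12,4,at)
final:
nodes: 0:pl, 1:pl, 2:pl, 4:pl, 6:x1, 7:x2, 8:x3, 9:m, 11:m, 12:m
edges: (0,6,pre); (0,8,pre); (1,7,pre); (2,6,pre); (7,2,post); (7,4,post); (8,2,post); (9,2,at); (11,2,at); (12,4,at)


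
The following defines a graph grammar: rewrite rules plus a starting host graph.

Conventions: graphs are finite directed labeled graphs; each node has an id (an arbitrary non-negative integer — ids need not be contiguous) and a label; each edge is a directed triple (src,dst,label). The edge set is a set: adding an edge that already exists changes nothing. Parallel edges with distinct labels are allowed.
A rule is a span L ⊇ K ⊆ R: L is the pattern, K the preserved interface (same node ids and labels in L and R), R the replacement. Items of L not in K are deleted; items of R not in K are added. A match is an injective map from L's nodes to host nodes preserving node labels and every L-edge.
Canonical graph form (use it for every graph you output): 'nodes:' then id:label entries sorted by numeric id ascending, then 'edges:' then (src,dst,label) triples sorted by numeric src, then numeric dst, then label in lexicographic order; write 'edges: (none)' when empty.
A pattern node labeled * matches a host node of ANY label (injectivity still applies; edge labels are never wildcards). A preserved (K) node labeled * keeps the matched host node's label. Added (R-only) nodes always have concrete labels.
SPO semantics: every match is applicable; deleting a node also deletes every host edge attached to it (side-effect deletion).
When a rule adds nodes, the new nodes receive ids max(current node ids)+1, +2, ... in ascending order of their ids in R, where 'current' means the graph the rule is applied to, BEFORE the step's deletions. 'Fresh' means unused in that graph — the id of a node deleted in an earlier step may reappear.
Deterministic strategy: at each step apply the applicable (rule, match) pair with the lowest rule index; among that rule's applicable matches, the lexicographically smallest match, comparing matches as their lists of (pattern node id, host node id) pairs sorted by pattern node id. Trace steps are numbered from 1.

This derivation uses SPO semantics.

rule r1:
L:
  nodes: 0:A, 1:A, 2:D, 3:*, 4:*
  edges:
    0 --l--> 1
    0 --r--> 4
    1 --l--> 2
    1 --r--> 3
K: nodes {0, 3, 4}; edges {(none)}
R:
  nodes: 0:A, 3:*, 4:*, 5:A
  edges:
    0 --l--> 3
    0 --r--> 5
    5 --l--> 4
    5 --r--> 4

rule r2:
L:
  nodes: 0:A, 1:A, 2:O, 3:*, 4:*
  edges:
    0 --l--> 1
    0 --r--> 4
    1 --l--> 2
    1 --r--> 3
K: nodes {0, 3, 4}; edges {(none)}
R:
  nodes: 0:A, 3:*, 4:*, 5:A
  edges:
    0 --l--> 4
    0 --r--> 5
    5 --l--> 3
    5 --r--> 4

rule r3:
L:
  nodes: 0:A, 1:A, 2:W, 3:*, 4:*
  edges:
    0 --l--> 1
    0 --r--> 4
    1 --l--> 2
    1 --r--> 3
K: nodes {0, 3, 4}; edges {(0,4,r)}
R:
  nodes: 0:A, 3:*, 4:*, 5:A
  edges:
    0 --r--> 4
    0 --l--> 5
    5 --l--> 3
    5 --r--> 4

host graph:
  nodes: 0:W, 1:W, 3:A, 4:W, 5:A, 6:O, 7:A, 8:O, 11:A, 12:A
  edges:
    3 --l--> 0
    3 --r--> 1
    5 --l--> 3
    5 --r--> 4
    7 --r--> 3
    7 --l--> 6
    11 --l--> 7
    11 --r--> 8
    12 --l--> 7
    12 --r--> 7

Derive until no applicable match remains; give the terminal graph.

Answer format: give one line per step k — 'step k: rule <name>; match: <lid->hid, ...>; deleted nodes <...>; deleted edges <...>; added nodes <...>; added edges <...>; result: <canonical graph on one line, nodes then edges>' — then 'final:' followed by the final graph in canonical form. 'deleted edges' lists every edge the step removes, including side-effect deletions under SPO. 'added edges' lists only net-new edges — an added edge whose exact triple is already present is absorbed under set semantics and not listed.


step 1: rule r2; match: 0->11, 1->7, 2->6, 3->3, 4->8; deleted nodes 6, 7; deleted edges (7,3,r); (7,6,l); (11,7,l); (11,8,r); (12,7,l); (12,7,r); added nodes 13; added edges (11,8,l); (11,13,r); (13,3,l); (13,8,r); result: nodes: 0:W, 1:W, 3:A, 4:W, 5:A, 8:O, 11:A, 12:A, 13:A edges: (3,0,l); (3,1,r); (5,3,l); (5,4,r); (11,8,l); (11,13,r); (13,3,l); (13,8,r)
step 2: rule r3; match: 0->5, 1->3, 2->0, 3->1, 4->4; deleted nodes 0, 3; deleted edges (3,0,l); (3,1,r); (5,3,l); (13,3,l); added nodes 14; added edges (5,14,l); (14,1,l); (14,4,r); result: nodes: 1:W, 4:W, 5:A, 8:O, 11:A, 12:A, 13:A, 14:A edges: (5,4,r); (5,14,l); (11,8,l); (11,13,r); (13,8,r); (14,1,l); (14,4,r)
final:
nodes: 1:W, 4:W, 5:A, 8:O, 11:A, 12:A, 13:A, 14:A
edges: (5,4,r); (5,14,l); (11,8,l); (11,13,r); (13,8,r); (14,1,l); (14,4,r)


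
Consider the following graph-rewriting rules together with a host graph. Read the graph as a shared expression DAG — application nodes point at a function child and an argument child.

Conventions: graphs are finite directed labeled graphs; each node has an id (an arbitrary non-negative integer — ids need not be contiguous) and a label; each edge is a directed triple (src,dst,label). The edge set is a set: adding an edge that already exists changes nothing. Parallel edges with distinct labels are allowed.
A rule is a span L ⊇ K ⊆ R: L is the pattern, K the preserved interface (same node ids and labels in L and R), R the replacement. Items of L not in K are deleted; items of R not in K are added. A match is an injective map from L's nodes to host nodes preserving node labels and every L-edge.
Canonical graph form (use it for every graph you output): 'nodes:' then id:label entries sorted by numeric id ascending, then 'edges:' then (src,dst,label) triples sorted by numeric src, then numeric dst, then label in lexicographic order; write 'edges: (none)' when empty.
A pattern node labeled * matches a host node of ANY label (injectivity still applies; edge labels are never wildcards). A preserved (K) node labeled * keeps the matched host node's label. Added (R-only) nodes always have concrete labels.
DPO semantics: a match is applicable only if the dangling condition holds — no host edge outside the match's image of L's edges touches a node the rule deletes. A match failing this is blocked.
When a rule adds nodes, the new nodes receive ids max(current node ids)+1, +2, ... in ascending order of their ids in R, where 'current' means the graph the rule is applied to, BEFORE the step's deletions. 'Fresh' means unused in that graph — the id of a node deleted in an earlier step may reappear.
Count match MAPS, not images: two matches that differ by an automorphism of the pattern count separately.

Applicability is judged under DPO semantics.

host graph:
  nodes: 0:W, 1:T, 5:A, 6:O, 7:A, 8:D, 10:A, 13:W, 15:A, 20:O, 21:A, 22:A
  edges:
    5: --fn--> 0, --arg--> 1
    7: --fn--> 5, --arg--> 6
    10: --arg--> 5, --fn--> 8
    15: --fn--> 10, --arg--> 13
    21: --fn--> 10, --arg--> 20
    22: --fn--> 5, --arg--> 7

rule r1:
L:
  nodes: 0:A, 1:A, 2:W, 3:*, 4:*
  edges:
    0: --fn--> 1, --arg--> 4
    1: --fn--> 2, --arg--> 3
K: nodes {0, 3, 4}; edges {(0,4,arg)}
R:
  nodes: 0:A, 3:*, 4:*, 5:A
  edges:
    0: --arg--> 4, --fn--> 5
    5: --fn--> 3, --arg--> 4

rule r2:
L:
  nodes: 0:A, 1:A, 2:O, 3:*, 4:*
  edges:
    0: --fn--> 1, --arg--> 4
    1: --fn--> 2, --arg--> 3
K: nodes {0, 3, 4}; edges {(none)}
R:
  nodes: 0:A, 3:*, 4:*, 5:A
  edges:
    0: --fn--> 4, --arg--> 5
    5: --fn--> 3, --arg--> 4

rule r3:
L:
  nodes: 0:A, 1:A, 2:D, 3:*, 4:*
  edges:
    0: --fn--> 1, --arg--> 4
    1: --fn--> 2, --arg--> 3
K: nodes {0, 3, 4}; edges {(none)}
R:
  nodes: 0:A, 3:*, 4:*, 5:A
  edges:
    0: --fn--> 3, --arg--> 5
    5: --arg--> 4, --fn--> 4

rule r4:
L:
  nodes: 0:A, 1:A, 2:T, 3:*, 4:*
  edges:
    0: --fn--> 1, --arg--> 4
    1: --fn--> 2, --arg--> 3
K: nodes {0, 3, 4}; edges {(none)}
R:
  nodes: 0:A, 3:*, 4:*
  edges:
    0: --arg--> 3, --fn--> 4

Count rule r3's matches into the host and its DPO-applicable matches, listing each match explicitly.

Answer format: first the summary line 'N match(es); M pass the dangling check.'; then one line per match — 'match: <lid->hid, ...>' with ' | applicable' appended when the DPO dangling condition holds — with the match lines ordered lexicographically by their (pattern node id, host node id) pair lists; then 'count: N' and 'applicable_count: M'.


2 match(es); 0 pass the dangling check.
match: 0->15, 1->10, 2->8, 3->5, 4->13
match: 0->21, 1->10, 2->8, 3->5, 4->20
count: 2
applicable_count: 0


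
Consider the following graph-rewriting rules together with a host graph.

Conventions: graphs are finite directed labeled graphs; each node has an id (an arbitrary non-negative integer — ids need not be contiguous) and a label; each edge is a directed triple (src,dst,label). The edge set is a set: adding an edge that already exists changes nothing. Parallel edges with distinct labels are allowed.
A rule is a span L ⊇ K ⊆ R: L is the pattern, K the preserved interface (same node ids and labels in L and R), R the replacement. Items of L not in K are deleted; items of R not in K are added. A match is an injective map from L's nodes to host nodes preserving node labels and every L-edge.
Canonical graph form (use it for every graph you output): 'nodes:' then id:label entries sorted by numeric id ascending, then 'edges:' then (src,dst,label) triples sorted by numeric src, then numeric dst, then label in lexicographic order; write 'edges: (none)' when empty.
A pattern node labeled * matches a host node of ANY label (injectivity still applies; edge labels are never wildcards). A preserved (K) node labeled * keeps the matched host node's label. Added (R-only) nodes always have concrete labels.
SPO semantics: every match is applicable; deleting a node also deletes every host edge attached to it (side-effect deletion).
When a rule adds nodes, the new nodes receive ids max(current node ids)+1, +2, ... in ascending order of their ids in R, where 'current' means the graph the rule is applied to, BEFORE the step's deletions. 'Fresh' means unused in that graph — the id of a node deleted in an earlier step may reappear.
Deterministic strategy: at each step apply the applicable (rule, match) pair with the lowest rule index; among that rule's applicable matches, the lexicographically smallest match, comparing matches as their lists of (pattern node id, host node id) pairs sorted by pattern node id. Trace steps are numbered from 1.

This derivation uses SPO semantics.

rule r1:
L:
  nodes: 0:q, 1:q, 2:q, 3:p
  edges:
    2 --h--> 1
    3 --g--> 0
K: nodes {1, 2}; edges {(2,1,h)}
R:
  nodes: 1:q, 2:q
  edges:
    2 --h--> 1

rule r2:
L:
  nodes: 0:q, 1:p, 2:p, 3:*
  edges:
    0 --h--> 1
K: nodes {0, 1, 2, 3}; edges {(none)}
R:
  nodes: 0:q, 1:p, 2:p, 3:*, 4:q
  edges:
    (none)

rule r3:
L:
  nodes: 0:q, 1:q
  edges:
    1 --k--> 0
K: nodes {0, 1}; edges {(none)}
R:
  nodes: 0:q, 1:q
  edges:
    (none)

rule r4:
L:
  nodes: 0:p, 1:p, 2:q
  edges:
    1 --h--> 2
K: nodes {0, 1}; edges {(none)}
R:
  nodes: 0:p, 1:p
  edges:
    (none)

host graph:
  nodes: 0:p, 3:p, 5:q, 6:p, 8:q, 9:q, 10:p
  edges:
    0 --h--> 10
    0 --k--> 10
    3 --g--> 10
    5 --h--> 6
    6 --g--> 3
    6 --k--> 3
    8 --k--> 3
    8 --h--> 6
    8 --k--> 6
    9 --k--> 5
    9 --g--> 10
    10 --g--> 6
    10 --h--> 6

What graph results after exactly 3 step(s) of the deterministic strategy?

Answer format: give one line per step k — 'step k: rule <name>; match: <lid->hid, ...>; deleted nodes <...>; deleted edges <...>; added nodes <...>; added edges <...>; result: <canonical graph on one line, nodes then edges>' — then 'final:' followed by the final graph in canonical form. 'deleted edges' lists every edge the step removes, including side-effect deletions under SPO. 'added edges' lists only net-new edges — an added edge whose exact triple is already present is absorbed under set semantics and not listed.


step 1: rule r2; match: 0->5, 1->6, 2->0, 3->3; deleted nodes (none); deleted edges (5,6,h); added nodes 11; added edges (none); result: nodes: 0:p, 3:p, 5:q, 6:p, 8:q, 9:q, 10:p, 11:q edges: (0,10,h); (0,10,k); (3,10,g); (6,3,g); (6,3,k); (8,3,k); (8,6,h); (8,6,k); (9,5,k); (9,10,g); (10,6,g); (10,6,h)
step 2: rule r2; match: 0->8, 1->6, 2->0, 3->3; deleted nodes (none); deleted edges (8,6,h); added nodes 12; added edges (none); result: nodes: 0:p, 3:p, 5:q, 6:p, 8:q, 9:q, 10:p, 11:q, 12:q edges: (0,10,h); (0,10,k); (3,10,g); (6,3,g); (6,3,k); (8,3,k); (8,6,k); (9,5,k); (9,10,g); (10,6,g); (10,6,h)
step 3: rule r3; match: 0->5, 1->9; deleted nodes (none); deleted edges (9,5,k); added nodes (none); added edges (none); result: nodes: 0:p, 3:p, 5:q, 6:p, 8:q, 9:q, 10:p, 11:q, 12:q edges: (0,10,h); (0,10,k); (3,10,g); (6,3,g); (6,3,k); (8,3,k); (8,6,k); (9,10,g); (10,6,g); (10,6,h)
final:
nodes: 0:p, 3:p, 5:q, 6:p, 8:q, 9:q, 10:p, 11:q, 12:q
edges: (0,10,h); (0,10,k); (3,10,g); (6,3,g); (6,3,k); (8,3,k); (8,6,k); (9,10,g); (10,6,g); (10,6,h)
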